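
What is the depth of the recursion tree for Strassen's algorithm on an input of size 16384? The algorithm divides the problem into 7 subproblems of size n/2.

For divide and conquer with division factor 2:

Problem sizes at each level:
Level 0: 16384
Level 1: 8192
Level 2: 4096
Level 3: 2048
Level 4: 1024
Level 5: 512
Level 6: 256
Level 7: 128
Level 8: 64
Level 9: 32
Level 10: 16
Level 11: 8
Level 12: 4
Level 13: 2
Level 14: 1

The root is level 0 and the size-1 base case is level 14 (the tree spans levels 0 through 14, i.e. 15 levels counting the root), so the depth is the number of divisions: log_2(16384) = 14

The recursion tree depth is log_2(16384) = 14. At each level, the problem size is divided by 2, so it takes 14 divisions to reduce to a base case of size 1. The algorithm makes 7 recursive calls at each level.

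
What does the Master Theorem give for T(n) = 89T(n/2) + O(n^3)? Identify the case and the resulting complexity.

Master Theorem for T(n) = 89T(n/2) + O(n^3):

a = 89, b = 2, c = 3
log_b(a) = log_2(89) = 6.4757

Case 1: c = 3 < log_2(89) = 6.4757
T(n) = O(n^(log_2 89))

For T(n) = 89T(n/2) + O(n^3): log_2(89) = 6.4757. This is Case 1 of the Master Theorem (c < log_b(a), work dominated by leaves), giving O(n^(log_2 89)).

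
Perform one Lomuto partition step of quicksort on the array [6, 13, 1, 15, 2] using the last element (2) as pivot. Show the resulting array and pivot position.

Lomuto partition with pivot = 2:

Initial array: [6, 13, 1, 15, 2]

arr[0]=6 > 2: no swap
arr[1]=13 > 2: no swap
arr[2]=1 <= 2: swap with position 0, array becomes [1, 13, 6, 15, 2]
arr[3]=15 > 2: no swap

Place pivot at position 1: [1, 2, 6, 15, 13]
Pivot position: 1

After partitioning with pivot 2, the array becomes [1, 2, 6, 15, 13]. The pivot is placed at index 1. All elements to the left of the pivot are <= 2, and all elements to the right are > 2.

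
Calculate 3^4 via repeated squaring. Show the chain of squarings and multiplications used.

Computing 3^4 by squaring (build up from 3^1; each line after the first costs one multiplication):

3^1 = 3
3^2 = (3^1)^2 = 3^2 = 9
3^4 = (3^2)^2 = 9^2 = 81

Result: 81
Multiplications needed: 2 (2 lines after 3^1)

3^4 = 81. Using exponentiation by squaring, this requires 2 multiplications. The key idea: if the exponent is even, square the half-power; if odd, multiply by the base once.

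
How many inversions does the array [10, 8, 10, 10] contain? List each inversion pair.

Finding inversions in [10, 8, 10, 10]:

(0, 1): arr[0]=10 > arr[1]=8

Total inversions: 1

The array has 1 inversion(s): (0,1). Each pair (i,j) satisfies i < j and arr[i] > arr[j].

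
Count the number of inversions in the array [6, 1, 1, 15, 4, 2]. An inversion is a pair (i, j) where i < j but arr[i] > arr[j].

Finding inversions in [6, 1, 1, 15, 4, 2]:

(0, 1): arr[0]=6 > arr[1]=1
(0, 2): arr[0]=6 > arr[2]=1
(0, 4): arr[0]=6 > arr[4]=4
(0, 5): arr[0]=6 > arr[5]=2
(3, 4): arr[3]=15 > arr[4]=4
(3, 5): arr[3]=15 > arr[5]=2
(4, 5): arr[4]=4 > arr[5]=2

Total inversions: 7

The array has 7 inversion(s): (0,1), (0,2), (0,4), (0,5), (3,4), (3,5), (4,5). Each pair (i,j) satisfies i < j and arr[i] > arr[j].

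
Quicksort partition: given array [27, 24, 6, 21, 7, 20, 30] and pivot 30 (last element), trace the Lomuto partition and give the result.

Lomuto partition with pivot = 30:

Initial array: [27, 24, 6, 21, 7, 20, 30]

arr[0]=27 <= 30: swap with position 0, array becomes [27, 24, 6, 21, 7, 20, 30]
arr[1]=24 <= 30: swap with position 1, array becomes [27, 24, 6, 21, 7, 20, 30]
arr[2]=6 <= 30: swap with position 2, array becomes [27, 24, 6, 21, 7, 20, 30]
arr[3]=21 <= 30: swap with position 3, array becomes [27, 24, 6, 21, 7, 20, 30]
arr[4]=7 <= 30: swap with position 4, array becomes [27, 24, 6, 21, 7, 20, 30]
arr[5]=20 <= 30: swap with position 5, array becomes [27, 24, 6, 21, 7, 20, 30]

Place pivot at position 6: [27, 24, 6, 21, 7, 20, 30]
Pivot position: 6

After partitioning with pivot 30, the array becomes [27, 24, 6, 21, 7, 20, 30]. The pivot is placed at index 6. All elements to the left of the pivot are <= 30, and all elements to the right are > 30.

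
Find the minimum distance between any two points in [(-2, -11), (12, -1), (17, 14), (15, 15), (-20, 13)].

Computing all pairwise distances among 5 points:

d((-2, -11), (12, -1)) = 17.2047
d((-2, -11), (17, 14)) = 31.4006
d((-2, -11), (15, 15)) = 31.0644
d((-2, -11), (-20, 13)) = 30.0
d((12, -1), (17, 14)) = 15.8114
d((12, -1), (15, 15)) = 16.2788
d((12, -1), (-20, 13)) = 34.9285
d((17, 14), (15, 15)) = 2.2361 <-- minimum
d((17, 14), (-20, 13)) = 37.0135
d((15, 15), (-20, 13)) = 35.0571

Closest pair: (17, 14) and (15, 15) with distance 2.2361

The closest pair is (17, 14) and (15, 15) with Euclidean distance 2.2361. For 5 points, brute-force pairwise comparison is shown above. For large n, the divide-and-conquer algorithm (sort by x, recurse on halves, check the dividing strip) achieves O(n log n).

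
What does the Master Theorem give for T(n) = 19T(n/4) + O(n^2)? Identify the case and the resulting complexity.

Master Theorem for T(n) = 19T(n/4) + O(n^2):

a = 19, b = 4, c = 2
log_b(a) = log_4(19) = 2.1240

Case 1: c = 2 < log_4(19) = 2.1240
T(n) = O(n^(log_4 19))

For T(n) = 19T(n/4) + O(n^2): log_4(19) = 2.1240. This is Case 1 of the Master Theorem (c < log_b(a), work dominated by leaves), giving O(n^(log_4 19)).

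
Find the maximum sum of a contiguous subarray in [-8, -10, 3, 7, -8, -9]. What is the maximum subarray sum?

Using Kadane's algorithm on [-8, -10, 3, 7, -8, -9]:

Scanning through the array:
Position 1 (value -10): max_ending_here = -10, max_so_far = -8
Position 2 (value 3): max_ending_here = 3, max_so_far = 3
Position 3 (value 7): max_ending_here = 10, max_so_far = 10
Position 4 (value -8): max_ending_here = 2, max_so_far = 10
Position 5 (value -9): max_ending_here = -7, max_so_far = 10

Maximum subarray: [3, 7]
Maximum sum: 10

The maximum subarray is [3, 7] with sum 10. This subarray runs from index 2 to index 3.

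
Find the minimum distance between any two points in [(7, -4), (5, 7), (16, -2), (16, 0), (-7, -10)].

Computing all pairwise distances among 5 points:

d((7, -4), (5, 7)) = 11.1803
d((7, -4), (16, -2)) = 9.2195
d((7, -4), (16, 0)) = 9.8489
d((7, -4), (-7, -10)) = 15.2315
d((5, 7), (16, -2)) = 14.2127
d((5, 7), (16, 0)) = 13.0384
d((5, 7), (-7, -10)) = 20.8087
d((16, -2), (16, 0)) = 2.0 <-- minimum
d((16, -2), (-7, -10)) = 24.3516
d((16, 0), (-7, -10)) = 25.0799

Closest pair: (16, -2) and (16, 0) with distance 2.0

The closest pair is (16, -2) and (16, 0) with Euclidean distance 2.0. For 5 points, brute-force pairwise comparison is shown above. For large n, the divide-and-conquer algorithm (sort by x, recurse on halves, check the dividing strip) achieves O(n log n).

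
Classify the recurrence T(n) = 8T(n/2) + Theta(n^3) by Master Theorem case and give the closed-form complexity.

Master Theorem for T(n) = 8T(n/2) + O(n^3):

a = 8, b = 2, c = 3
log_b(a) = log_2(8) = 3.0000

Case 2: c = 3 = log_2(8) = 3.0000
T(n) = O(n^3 log n) = O(n^3 log n)

For T(n) = 8T(n/2) + O(n^3): log_2(8) = 3.0000. This is Case 2 of the Master Theorem (c = log_b(a), equal work at all levels), giving O(n^3 log n).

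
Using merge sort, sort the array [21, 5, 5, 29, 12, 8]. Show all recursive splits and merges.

Merge sort trace:

Split: [21, 5, 5, 29, 12, 8] -> [21, 5, 5] and [29, 12, 8]
  Split: [21, 5, 5] -> [21] and [5, 5]
    Split: [5, 5] -> [5] and [5]
    Merge: [5] + [5] -> [5, 5]
  Merge: [21] + [5, 5] -> [5, 5, 21]
  Split: [29, 12, 8] -> [29] and [12, 8]
    Split: [12, 8] -> [12] and [8]
    Merge: [12] + [8] -> [8, 12]
  Merge: [29] + [8, 12] -> [8, 12, 29]
Merge: [5, 5, 21] + [8, 12, 29] -> [5, 5, 8, 12, 21, 29]

Final sorted array: [5, 5, 8, 12, 21, 29]

The merge sort proceeds by recursively splitting the array and merging sorted halves.
After all merges, the sorted array is [5, 5, 8, 12, 21, 29].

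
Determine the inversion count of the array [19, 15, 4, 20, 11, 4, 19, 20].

Finding inversions in [19, 15, 4, 20, 11, 4, 19, 20]:

(0, 1): arr[0]=19 > arr[1]=15
(0, 2): arr[0]=19 > arr[2]=4
(0, 4): arr[0]=19 > arr[4]=11
(0, 5): arr[0]=19 > arr[5]=4
(1, 2): arr[1]=15 > arr[2]=4
(1, 4): arr[1]=15 > arr[4]=11
(1, 5): arr[1]=15 > arr[5]=4
(3, 4): arr[3]=20 > arr[4]=11
(3, 5): arr[3]=20 > arr[5]=4
(3, 6): arr[3]=20 > arr[6]=19
(4, 5): arr[4]=11 > arr[5]=4

Total inversions: 11

The array has 11 inversion(s): (0,1), (0,2), (0,4), (0,5), (1,2), (1,4), (1,5), (3,4), (3,5), (3,6), (4,5). Each pair (i,j) satisfies i < j and arr[i] > arr[j].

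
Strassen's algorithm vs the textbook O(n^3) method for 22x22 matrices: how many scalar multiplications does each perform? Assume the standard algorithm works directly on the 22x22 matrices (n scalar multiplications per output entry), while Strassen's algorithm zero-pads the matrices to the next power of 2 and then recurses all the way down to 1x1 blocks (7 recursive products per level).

Matrix multiplication for 22x22 matrices:

Strassen's algorithm requires power-of-2 dimensions. Pad 22x22 to 32x32 (next power of 2).

Standard algorithm: 22^3 = 10648 multiplications
Strassen's algorithm: 7^(log2(32)) = 7^5 = 16807 multiplications
Difference: 10648 - 16807 = -6159 (Strassen uses MORE here due to padding overhead — for small or just-over-power-of-2 n, padding can outweigh the per-level savings)

Standard: 10648 multiplications (22^3). Strassen: 16807 multiplications (7^5, after padding to 32x32). Strassen reduces 8 recursive multiplications to 7 at each level.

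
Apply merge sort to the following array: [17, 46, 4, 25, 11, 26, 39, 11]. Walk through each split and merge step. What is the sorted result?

Merge sort trace:

Split: [17, 46, 4, 25, 11, 26, 39, 11] -> [17, 46, 4, 25] and [11, 26, 39, 11]
  Split: [17, 46, 4, 25] -> [17, 46] and [4, 25]
    Split: [17, 46] -> [17] and [46]
    Merge: [17] + [46] -> [17, 46]
    Split: [4, 25] -> [4] and [25]
    Merge: [4] + [25] -> [4, 25]
  Merge: [17, 46] + [4, 25] -> [4, 17, 25, 46]
  Split: [11, 26, 39, 11] -> [11, 26] and [39, 11]
    Split: [11, 26] -> [11] and [26]
    Merge: [11] + [26] -> [11, 26]
    Split: [39, 11] -> [39] and [11]
    Merge: [39] + [11] -> [11, 39]
  Merge: [11, 26] + [11, 39] -> [11, 11, 26, 39]
Merge: [4, 17, 25, 46] + [11, 11, 26, 39] -> [4, 11, 11, 17, 25, 26, 39, 46]

Final sorted array: [4, 11, 11, 17, 25, 26, 39, 46]

The merge sort proceeds by recursively splitting the array and merging sorted halves.
After all merges, the sorted array is [4, 11, 11, 17, 25, 26, 39, 46].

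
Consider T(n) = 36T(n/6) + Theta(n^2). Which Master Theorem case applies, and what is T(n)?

Master Theorem for T(n) = 36T(n/6) + O(n^2):

a = 36, b = 6, c = 2
log_b(a) = log_6(36) = 2.0000

Case 2: c = 2 = log_6(36) = 2.0000
T(n) = O(n^2 log n) = O(n^2 log n)

For T(n) = 36T(n/6) + O(n^2): log_6(36) = 2.0000. This is Case 2 of the Master Theorem (c = log_b(a), equal work at all levels), giving O(n^2 log n).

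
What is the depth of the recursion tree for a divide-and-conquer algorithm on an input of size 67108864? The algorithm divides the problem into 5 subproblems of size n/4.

For divide and conquer with division factor 4:

Problem sizes at each level:
Level 0: 67108864
Level 1: 16777216
Level 2: 4194304
Level 3: 1048576
Level 4: 262144
Level 5: 65536
Level 6: 16384
Level 7: 4096
Level 8: 1024
Level 9: 256
Level 10: 64
Level 11: 16
Level 12: 4
Level 13: 1

The root is level 0 and the size-1 base case is level 13 (the tree spans levels 0 through 13, i.e. 14 levels counting the root), so the depth is the number of divisions: log_4(67108864) = 13

The recursion tree depth is log_4(67108864) = 13. At each level, the problem size is divided by 4, so it takes 13 divisions to reduce to a base case of size 1. The algorithm makes 5 recursive calls at each level.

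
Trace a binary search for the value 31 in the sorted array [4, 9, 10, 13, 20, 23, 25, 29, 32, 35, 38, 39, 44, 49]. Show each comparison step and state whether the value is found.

Binary search for 31 in [4, 9, 10, 13, 20, 23, 25, 29, 32, 35, 38, 39, 44, 49]:

lo=0, hi=13, mid=6, arr[mid]=25 -> 25 < 31, search right half
lo=7, hi=13, mid=10, arr[mid]=38 -> 38 > 31, search left half
lo=7, hi=9, mid=8, arr[mid]=32 -> 32 > 31, search left half
lo=7, hi=7, mid=7, arr[mid]=29 -> 29 < 31, search right half
lo=8 > hi=7, target 31 not found

Binary search determines that 31 is not in the array after 4 comparisons. The search space was exhausted without finding the target.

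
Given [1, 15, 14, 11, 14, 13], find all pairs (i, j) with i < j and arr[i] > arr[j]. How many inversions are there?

Finding inversions in [1, 15, 14, 11, 14, 13]:

(1, 2): arr[1]=15 > arr[2]=14
(1, 3): arr[1]=15 > arr[3]=11
(1, 4): arr[1]=15 > arr[4]=14
(1, 5): arr[1]=15 > arr[5]=13
(2, 3): arr[2]=14 > arr[3]=11
(2, 5): arr[2]=14 > arr[5]=13
(4, 5): arr[4]=14 > arr[5]=13

Total inversions: 7

The array has 7 inversion(s): (1,2), (1,3), (1,4), (1,5), (2,3), (2,5), (4,5). Each pair (i,j) satisfies i < j and arr[i] > arr[j].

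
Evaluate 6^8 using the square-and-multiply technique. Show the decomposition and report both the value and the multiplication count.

Computing 6^8 by squaring (build up from 6^1; each line after the first costs one multiplication):

6^1 = 6
6^2 = (6^1)^2 = 6^2 = 36
6^4 = (6^2)^2 = 36^2 = 1296
6^8 = (6^4)^2 = 1296^2 = 1679616

Result: 1679616
Multiplications needed: 3 (3 lines after 6^1)

6^8 = 1679616. Using exponentiation by squaring, this requires 3 multiplications. The key idea: if the exponent is even, square the half-power; if odd, multiply by the base once.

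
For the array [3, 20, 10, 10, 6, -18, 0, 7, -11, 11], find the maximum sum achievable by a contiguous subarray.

Using Kadane's algorithm on [3, 20, 10, 10, 6, -18, 0, 7, -11, 11]:

Scanning through the array:
Position 1 (value 20): max_ending_here = 23, max_so_far = 23
Position 2 (value 10): max_ending_here = 33, max_so_far = 33
Position 3 (value 10): max_ending_here = 43, max_so_far = 43
Position 4 (value 6): max_ending_here = 49, max_so_far = 49
Position 5 (value -18): max_ending_here = 31, max_so_far = 49
Position 6 (value 0): max_ending_here = 31, max_so_far = 49
Position 7 (value 7): max_ending_here = 38, max_so_far = 49
Position 8 (value -11): max_ending_here = 27, max_so_far = 49
Position 9 (value 11): max_ending_here = 38, max_so_far = 49

Maximum subarray: [3, 20, 10, 10, 6]
Maximum sum: 49

The maximum subarray is [3, 20, 10, 10, 6] with sum 49. This subarray runs from index 0 to index 4.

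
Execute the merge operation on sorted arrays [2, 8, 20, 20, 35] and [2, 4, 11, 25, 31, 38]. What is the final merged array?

Merging process:

Compare 2 vs 2: take 2 from left. Merged: [2]
Compare 8 vs 2: take 2 from right. Merged: [2, 2]
Compare 8 vs 4: take 4 from right. Merged: [2, 2, 4]
Compare 8 vs 11: take 8 from left. Merged: [2, 2, 4, 8]
Compare 20 vs 11: take 11 from right. Merged: [2, 2, 4, 8, 11]
Compare 20 vs 25: take 20 from left. Merged: [2, 2, 4, 8, 11, 20]
Compare 20 vs 25: take 20 from left. Merged: [2, 2, 4, 8, 11, 20, 20]
Compare 35 vs 25: take 25 from right. Merged: [2, 2, 4, 8, 11, 20, 20, 25]
Compare 35 vs 31: take 31 from right. Merged: [2, 2, 4, 8, 11, 20, 20, 25, 31]
Compare 35 vs 38: take 35 from left. Merged: [2, 2, 4, 8, 11, 20, 20, 25, 31, 35]
Append remaining from right: [38]. Merged: [2, 2, 4, 8, 11, 20, 20, 25, 31, 35, 38]

Final merged array: [2, 2, 4, 8, 11, 20, 20, 25, 31, 35, 38]
Total comparisons: 10

The merged array is [2, 2, 4, 8, 11, 20, 20, 25, 31, 35, 38], requiring 10 comparisons. The merge step runs in O(n) time where n is the total number of elements.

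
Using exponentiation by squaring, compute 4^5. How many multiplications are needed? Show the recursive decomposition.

Computing 4^5 by squaring (build up from 4^1; each line after the first costs one multiplication):

4^1 = 4
4^2 = (4^1)^2 = 4^2 = 16
4^4 = (4^2)^2 = 16^2 = 256
4^5 = 4 * 4^4 = 4 * 256 = 1024

Result: 1024
Multiplications needed: 3 (3 lines after 4^1)

4^5 = 1024. Using exponentiation by squaring, this requires 3 multiplications. The key idea: if the exponent is even, square the half-power; if odd, multiply by the base once.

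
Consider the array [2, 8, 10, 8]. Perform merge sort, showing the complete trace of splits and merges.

Merge sort trace:

Split: [2, 8, 10, 8] -> [2, 8] and [10, 8]
  Split: [2, 8] -> [2] and [8]
  Merge: [2] + [8] -> [2, 8]
  Split: [10, 8] -> [10] and [8]
  Merge: [10] + [8] -> [8, 10]
Merge: [2, 8] + [8, 10] -> [2, 8, 8, 10]

Final sorted array: [2, 8, 8, 10]

The merge sort proceeds by recursively splitting the array and merging sorted halves.
After all merges, the sorted array is [2, 8, 8, 10].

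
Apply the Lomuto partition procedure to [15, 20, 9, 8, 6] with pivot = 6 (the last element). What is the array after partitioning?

Lomuto partition with pivot = 6:

Initial array: [15, 20, 9, 8, 6]

arr[0]=15 > 6: no swap
arr[1]=20 > 6: no swap
arr[2]=9 > 6: no swap
arr[3]=8 > 6: no swap

Place pivot at position 0: [6, 20, 9, 8, 15]
Pivot position: 0

After partitioning with pivot 6, the array becomes [6, 20, 9, 8, 15]. The pivot is placed at index 0. All elements to the left of the pivot are <= 6, and all elements to the right are > 6.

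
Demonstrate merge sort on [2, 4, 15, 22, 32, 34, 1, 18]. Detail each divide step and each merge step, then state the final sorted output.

Merge sort trace:

Split: [2, 4, 15, 22, 32, 34, 1, 18] -> [2, 4, 15, 22] and [32, 34, 1, 18]
  Split: [2, 4, 15, 22] -> [2, 4] and [15, 22]
    Split: [2, 4] -> [2] and [4]
    Merge: [2] + [4] -> [2, 4]
    Split: [15, 22] -> [15] and [22]
    Merge: [15] + [22] -> [15, 22]
  Merge: [2, 4] + [15, 22] -> [2, 4, 15, 22]
  Split: [32, 34, 1, 18] -> [32, 34] and [1, 18]
    Split: [32, 34] -> [32] and [34]
    Merge: [32] + [34] -> [32, 34]
    Split: [1, 18] -> [1] and [18]
    Merge: [1] + [18] -> [1, 18]
  Merge: [32, 34] + [1, 18] -> [1, 18, 32, 34]
Merge: [2, 4, 15, 22] + [1, 18, 32, 34] -> [1, 2, 4, 15, 18, 22, 32, 34]

Final sorted array: [1, 2, 4, 15, 18, 22, 32, 34]

The merge sort proceeds by recursively splitting the array and merging sorted halves.
After all merges, the sorted array is [1, 2, 4, 15, 18, 22, 32, 34].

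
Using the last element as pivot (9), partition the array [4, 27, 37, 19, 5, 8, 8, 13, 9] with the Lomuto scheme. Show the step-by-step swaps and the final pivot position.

Lomuto partition with pivot = 9:

Initial array: [4, 27, 37, 19, 5, 8, 8, 13, 9]

arr[0]=4 <= 9: swap with position 0, array becomes [4, 27, 37, 19, 5, 8, 8, 13, 9]
arr[1]=27 > 9: no swap
arr[2]=37 > 9: no swap
arr[3]=19 > 9: no swap
arr[4]=5 <= 9: swap with position 1, array becomes [4, 5, 37, 19, 27, 8, 8, 13, 9]
arr[5]=8 <= 9: swap with position 2, array becomes [4, 5, 8, 19, 27, 37, 8, 13, 9]
arr[6]=8 <= 9: swap with position 3, array becomes [4, 5, 8, 8, 27, 37, 19, 13, 9]
arr[7]=13 > 9: no swap

Place pivot at position 4: [4, 5, 8, 8, 9, 37, 19, 13, 27]
Pivot position: 4

After partitioning with pivot 9, the array becomes [4, 5, 8, 8, 9, 37, 19, 13, 27]. The pivot is placed at index 4. All elements to the left of the pivot are <= 9, and all elements to the right are > 9.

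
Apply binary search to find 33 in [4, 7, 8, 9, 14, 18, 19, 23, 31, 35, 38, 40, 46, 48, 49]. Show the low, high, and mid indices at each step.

Binary search for 33 in [4, 7, 8, 9, 14, 18, 19, 23, 31, 35, 38, 40, 46, 48, 49]:

lo=0, hi=14, mid=7, arr[mid]=23 -> 23 < 33, search right half
lo=8, hi=14, mid=11, arr[mid]=40 -> 40 > 33, search left half
lo=8, hi=10, mid=9, arr[mid]=35 -> 35 > 33, search left half
lo=8, hi=8, mid=8, arr[mid]=31 -> 31 < 33, search right half
lo=9 > hi=8, target 33 not found

Binary search determines that 33 is not in the array after 4 comparisons. The search space was exhausted without finding the target.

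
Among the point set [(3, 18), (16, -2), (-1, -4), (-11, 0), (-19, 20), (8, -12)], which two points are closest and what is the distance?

Computing all pairwise distances among 6 points:

d((3, 18), (16, -2)) = 23.8537
d((3, 18), (-1, -4)) = 22.3607
d((3, 18), (-11, 0)) = 22.8035
d((3, 18), (-19, 20)) = 22.0907
d((3, 18), (8, -12)) = 30.4138
d((16, -2), (-1, -4)) = 17.1172
d((16, -2), (-11, 0)) = 27.074
d((16, -2), (-19, 20)) = 41.3401
d((16, -2), (8, -12)) = 12.8062
d((-1, -4), (-11, 0)) = 10.7703 <-- minimum
d((-1, -4), (-19, 20)) = 30.0
d((-1, -4), (8, -12)) = 12.0416
d((-11, 0), (-19, 20)) = 21.5407
d((-11, 0), (8, -12)) = 22.4722
d((-19, 20), (8, -12)) = 41.8688

Closest pair: (-1, -4) and (-11, 0) with distance 10.7703

The closest pair is (-1, -4) and (-11, 0) with Euclidean distance 10.7703. For 6 points, brute-force pairwise comparison is shown above. For large n, the divide-and-conquer algorithm (sort by x, recurse on halves, check the dividing strip) achieves O(n log n).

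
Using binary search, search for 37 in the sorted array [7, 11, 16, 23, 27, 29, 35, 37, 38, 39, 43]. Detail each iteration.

Binary search for 37 in [7, 11, 16, 23, 27, 29, 35, 37, 38, 39, 43]:

lo=0, hi=10, mid=5, arr[mid]=29 -> 29 < 37, search right half
lo=6, hi=10, mid=8, arr[mid]=38 -> 38 > 37, search left half
lo=6, hi=7, mid=6, arr[mid]=35 -> 35 < 37, search right half
lo=7, hi=7, mid=7, arr[mid]=37 -> Found target at index 7!

Binary search finds 37 at index 7 after 4 comparisons. The search repeatedly halves the search space by comparing with the middle element.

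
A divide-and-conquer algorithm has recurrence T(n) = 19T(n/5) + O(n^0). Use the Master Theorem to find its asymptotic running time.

Master Theorem for T(n) = 19T(n/5) + O(n^0):

a = 19, b = 5, c = 0
log_b(a) = log_5(19) = 1.8295

Case 1: c = 0 < log_5(19) = 1.8295
T(n) = O(n^(log_5 19))

For T(n) = 19T(n/5) + O(n^0): log_5(19) = 1.8295. This is Case 1 of the Master Theorem (c < log_b(a), work dominated by leaves), giving O(n^(log_5 19)).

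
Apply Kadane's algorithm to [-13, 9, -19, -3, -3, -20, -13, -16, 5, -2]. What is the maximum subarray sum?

Using Kadane's algorithm on [-13, 9, -19, -3, -3, -20, -13, -16, 5, -2]:

Scanning through the array:
Position 1 (value 9): max_ending_here = 9, max_so_far = 9
Position 2 (value -19): max_ending_here = -10, max_so_far = 9
Position 3 (value -3): max_ending_here = -3, max_so_far = 9
Position 4 (value -3): max_ending_here = -3, max_so_far = 9
Position 5 (value -20): max_ending_here = -20, max_so_far = 9
Position 6 (value -13): max_ending_here = -13, max_so_far = 9
Position 7 (value -16): max_ending_here = -16, max_so_far = 9
Position 8 (value 5): max_ending_here = 5, max_so_far = 9
Position 9 (value -2): max_ending_here = 3, max_so_far = 9

Maximum subarray: [9]
Maximum sum: 9

The maximum subarray is [9] with sum 9. This subarray runs from index 1 to index 1.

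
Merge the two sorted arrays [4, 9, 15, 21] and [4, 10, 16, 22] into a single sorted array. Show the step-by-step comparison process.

Merging process:

Compare 4 vs 4: take 4 from left. Merged: [4]
Compare 9 vs 4: take 4 from right. Merged: [4, 4]
Compare 9 vs 10: take 9 from left. Merged: [4, 4, 9]
Compare 15 vs 10: take 10 from right. Merged: [4, 4, 9, 10]
Compare 15 vs 16: take 15 from left. Merged: [4, 4, 9, 10, 15]
Compare 21 vs 16: take 16 from right. Merged: [4, 4, 9, 10, 15, 16]
Compare 21 vs 22: take 21 from left. Merged: [4, 4, 9, 10, 15, 16, 21]
Append remaining from right: [22]. Merged: [4, 4, 9, 10, 15, 16, 21, 22]

Final merged array: [4, 4, 9, 10, 15, 16, 21, 22]
Total comparisons: 7

The merged array is [4, 4, 9, 10, 15, 16, 21, 22], requiring 7 comparisons. The merge step runs in O(n) time where n is the total number of elements.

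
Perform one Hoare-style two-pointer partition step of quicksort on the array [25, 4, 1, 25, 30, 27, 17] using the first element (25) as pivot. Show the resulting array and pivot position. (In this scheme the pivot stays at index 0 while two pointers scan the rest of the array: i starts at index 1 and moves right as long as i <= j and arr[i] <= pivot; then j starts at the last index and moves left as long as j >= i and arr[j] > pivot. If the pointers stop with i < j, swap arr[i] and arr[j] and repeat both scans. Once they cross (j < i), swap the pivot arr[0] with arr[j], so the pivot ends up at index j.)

Hoare-style two-pointer partition with pivot = 25:

Initial array: [25, 4, 1, 25, 30, 27, 17]

Pointers start at i = 1, j = 6.
i stops at index 4 (arr[4]=30 > 25), j stops at index 6 (arr[6]=17 <= 25): swap arr[4] and arr[6], array becomes [25, 4, 1, 25, 17, 27, 30]
i ends at 5, j ends at 4: the pointers have crossed (j < i), so scanning stops.

Swap pivot arr[0] with arr[4] to place pivot at position 4: [17, 4, 1, 25, 25, 27, 30]
Pivot position: 4

After partitioning with pivot 25, the array becomes [17, 4, 1, 25, 25, 27, 30]. The pivot is placed at index 4. All elements to the left of the pivot are <= 25, and all elements to the right are > 25.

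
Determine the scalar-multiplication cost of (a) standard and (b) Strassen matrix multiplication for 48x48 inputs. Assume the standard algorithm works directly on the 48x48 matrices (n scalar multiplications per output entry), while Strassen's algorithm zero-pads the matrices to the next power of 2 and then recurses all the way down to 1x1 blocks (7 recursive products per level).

Matrix multiplication for 48x48 matrices:

Strassen's algorithm requires power-of-2 dimensions. Pad 48x48 to 64x64 (next power of 2).

Standard algorithm: 48^3 = 110592 multiplications
Strassen's algorithm: 7^(log2(64)) = 7^6 = 117649 multiplications
Difference: 110592 - 117649 = -7057 (Strassen uses MORE here due to padding overhead — for small or just-over-power-of-2 n, padding can outweigh the per-level savings)

Standard: 110592 multiplications (48^3). Strassen: 117649 multiplications (7^6, after padding to 64x64). Strassen reduces 8 recursive multiplications to 7 at each level.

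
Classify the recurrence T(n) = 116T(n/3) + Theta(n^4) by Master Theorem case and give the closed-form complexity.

Master Theorem for T(n) = 116T(n/3) + O(n^4):

a = 116, b = 3, c = 4
log_b(a) = log_3(116) = 4.3269

Case 1: c = 4 < log_3(116) = 4.3269
T(n) = O(n^(log_3 116))

For T(n) = 116T(n/3) + O(n^4): log_3(116) = 4.3269. This is Case 1 of the Master Theorem (c < log_b(a), work dominated by leaves), giving O(n^(log_3 116)).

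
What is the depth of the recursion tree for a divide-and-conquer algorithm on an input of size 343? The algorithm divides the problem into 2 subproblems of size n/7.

For divide and conquer with division factor 7:

Problem sizes at each level:
Level 0: 343
Level 1: 49
Level 2: 7
Level 3: 1

The root is level 0 and the size-1 base case is level 3 (the tree spans levels 0 through 3, i.e. 4 levels counting the root), so the depth is the number of divisions: log_7(343) = 3

The recursion tree depth is log_7(343) = 3. At each level, the problem size is divided by 7, so it takes 3 divisions to reduce to a base case of size 1. The algorithm makes 2 recursive calls at each level.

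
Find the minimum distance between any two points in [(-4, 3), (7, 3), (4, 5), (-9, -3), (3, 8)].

Computing all pairwise distances among 5 points:

d((-4, 3), (7, 3)) = 11.0
d((-4, 3), (4, 5)) = 8.2462
d((-4, 3), (-9, -3)) = 7.8102
d((-4, 3), (3, 8)) = 8.6023
d((7, 3), (4, 5)) = 3.6056
d((7, 3), (-9, -3)) = 17.088
d((7, 3), (3, 8)) = 6.4031
d((4, 5), (-9, -3)) = 15.2643
d((4, 5), (3, 8)) = 3.1623 <-- minimum
d((-9, -3), (3, 8)) = 16.2788

Closest pair: (4, 5) and (3, 8) with distance 3.1623

The closest pair is (4, 5) and (3, 8) with Euclidean distance 3.1623. For 5 points, brute-force pairwise comparison is shown above. For large n, the divide-and-conquer algorithm (sort by x, recurse on halves, check the dividing strip) achieves O(n log n).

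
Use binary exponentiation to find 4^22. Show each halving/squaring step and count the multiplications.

Computing 4^22 by squaring (build up from 4^1; each line after the first costs one multiplication):

4^1 = 4
4^2 = (4^1)^2 = 4^2 = 16
4^4 = (4^2)^2 = 16^2 = 256
4^5 = 4 * 4^4 = 4 * 256 = 1024
4^10 = (4^5)^2 = 1024^2 = 1048576
4^11 = 4 * 4^10 = 4 * 1048576 = 4194304
4^22 = (4^11)^2 = 4194304^2 = 17592186044416

Result: 17592186044416
Multiplications needed: 6 (6 lines after 4^1)

4^22 = 17592186044416. Using exponentiation by squaring, this requires 6 multiplications. The key idea: if the exponent is even, square the half-power; if odd, multiply by the base once.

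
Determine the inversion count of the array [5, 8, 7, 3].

Finding inversions in [5, 8, 7, 3]:

(0, 3): arr[0]=5 > arr[3]=3
(1, 2): arr[1]=8 > arr[2]=7
(1, 3): arr[1]=8 > arr[3]=3
(2, 3): arr[2]=7 > arr[3]=3

Total inversions: 4

The array has 4 inversion(s): (0,3), (1,2), (1,3), (2,3). Each pair (i,j) satisfies i < j and arr[i] > arr[j].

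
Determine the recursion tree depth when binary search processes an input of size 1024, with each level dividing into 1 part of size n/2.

For divide and conquer with division factor 2:

Problem sizes at each level:
Level 0: 1024
Level 1: 512
Level 2: 256
Level 3: 128
Level 4: 64
Level 5: 32
Level 6: 16
Level 7: 8
Level 8: 4
Level 9: 2
Level 10: 1

The root is level 0 and the size-1 base case is level 10 (the tree spans levels 0 through 10, i.e. 11 levels counting the root), so the depth is the number of divisions: log_2(1024) = 10

The recursion tree depth is log_2(1024) = 10. At each level, the problem size is divided by 2, so it takes 10 divisions to reduce to a base case of size 1. The algorithm makes 1 recursive call at each level.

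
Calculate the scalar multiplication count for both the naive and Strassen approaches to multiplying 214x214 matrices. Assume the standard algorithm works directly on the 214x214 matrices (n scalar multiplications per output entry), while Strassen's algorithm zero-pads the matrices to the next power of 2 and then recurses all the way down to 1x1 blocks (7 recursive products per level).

Matrix multiplication for 214x214 matrices:

Strassen's algorithm requires power-of-2 dimensions. Pad 214x214 to 256x256 (next power of 2).

Standard algorithm: 214^3 = 9800344 multiplications
Strassen's algorithm: 7^(log2(256)) = 7^8 = 5764801 multiplications
Savings: 9800344 - 5764801 = 4035543 multiplications

Standard: 9800344 multiplications (214^3). Strassen: 5764801 multiplications (7^8, after padding to 256x256). Strassen reduces 8 recursive multiplications to 7 at each level.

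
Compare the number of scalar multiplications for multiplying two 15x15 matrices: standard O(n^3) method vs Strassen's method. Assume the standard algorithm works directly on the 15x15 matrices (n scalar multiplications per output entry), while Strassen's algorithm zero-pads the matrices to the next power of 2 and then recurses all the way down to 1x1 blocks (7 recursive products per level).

Matrix multiplication for 15x15 matrices:

Strassen's algorithm requires power-of-2 dimensions. Pad 15x15 to 16x16 (next power of 2).

Standard algorithm: 15^3 = 3375 multiplications
Strassen's algorithm: 7^(log2(16)) = 7^4 = 2401 multiplications
Savings: 3375 - 2401 = 974 multiplications

Standard: 3375 multiplications (15^3). Strassen: 2401 multiplications (7^4, after padding to 16x16). Strassen reduces 8 recursive multiplications to 7 at each level.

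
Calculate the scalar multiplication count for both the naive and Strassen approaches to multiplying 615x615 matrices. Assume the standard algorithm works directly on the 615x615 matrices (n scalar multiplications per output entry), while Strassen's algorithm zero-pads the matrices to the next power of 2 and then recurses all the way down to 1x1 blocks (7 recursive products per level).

Matrix multiplication for 615x615 matrices:

Strassen's algorithm requires power-of-2 dimensions. Pad 615x615 to 1024x1024 (next power of 2).

Standard algorithm: 615^3 = 232608375 multiplications
Strassen's algorithm: 7^(log2(1024)) = 7^10 = 282475249 multiplications
Difference: 232608375 - 282475249 = -49866874 (Strassen uses MORE here due to padding overhead — for small or just-over-power-of-2 n, padding can outweigh the per-level savings)

Standard: 232608375 multiplications (615^3). Strassen: 282475249 multiplications (7^10, after padding to 1024x1024). Strassen reduces 8 recursive multiplications to 7 at each level.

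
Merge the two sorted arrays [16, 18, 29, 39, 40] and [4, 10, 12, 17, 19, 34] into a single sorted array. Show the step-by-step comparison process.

Merging process:

Compare 16 vs 4: take 4 from right. Merged: [4]
Compare 16 vs 10: take 10 from right. Merged: [4, 10]
Compare 16 vs 12: take 12 from right. Merged: [4, 10, 12]
Compare 16 vs 17: take 16 from left. Merged: [4, 10, 12, 16]
Compare 18 vs 17: take 17 from right. Merged: [4, 10, 12, 16, 17]
Compare 18 vs 19: take 18 from left. Merged: [4, 10, 12, 16, 17, 18]
Compare 29 vs 19: take 19 from right. Merged: [4, 10, 12, 16, 17, 18, 19]
Compare 29 vs 34: take 29 from left. Merged: [4, 10, 12, 16, 17, 18, 19, 29]
Compare 39 vs 34: take 34 from right. Merged: [4, 10, 12, 16, 17, 18, 19, 29, 34]
Append remaining from left: [39, 40]. Merged: [4, 10, 12, 16, 17, 18, 19, 29, 34, 39, 40]

Final merged array: [4, 10, 12, 16, 17, 18, 19, 29, 34, 39, 40]
Total comparisons: 9

The merged array is [4, 10, 12, 16, 17, 18, 19, 29, 34, 39, 40], requiring 9 comparisons. The merge step runs in O(n) time where n is the total number of elements.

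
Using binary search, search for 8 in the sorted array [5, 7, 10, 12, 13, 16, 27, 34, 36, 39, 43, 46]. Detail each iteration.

Binary search for 8 in [5, 7, 10, 12, 13, 16, 27, 34, 36, 39, 43, 46]:

lo=0, hi=11, mid=5, arr[mid]=16 -> 16 > 8, search left half
lo=0, hi=4, mid=2, arr[mid]=10 -> 10 > 8, search left half
lo=0, hi=1, mid=0, arr[mid]=5 -> 5 < 8, search right half
lo=1, hi=1, mid=1, arr[mid]=7 -> 7 < 8, search right half
lo=2 > hi=1, target 8 not found

Binary search determines that 8 is not in the array after 4 comparisons. The search space was exhausted without finding the target.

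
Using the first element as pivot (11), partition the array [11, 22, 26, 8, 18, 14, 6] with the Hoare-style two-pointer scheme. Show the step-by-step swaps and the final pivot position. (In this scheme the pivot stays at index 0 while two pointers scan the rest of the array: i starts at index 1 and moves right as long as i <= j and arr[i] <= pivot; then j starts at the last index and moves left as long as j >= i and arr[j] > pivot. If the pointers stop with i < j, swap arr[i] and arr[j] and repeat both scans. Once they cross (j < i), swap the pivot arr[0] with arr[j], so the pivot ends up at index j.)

Hoare-style two-pointer partition with pivot = 11:

Initial array: [11, 22, 26, 8, 18, 14, 6]

Pointers start at i = 1, j = 6.
i stops at index 1 (arr[1]=22 > 11), j stops at index 6 (arr[6]=6 <= 11): swap arr[1] and arr[6], array becomes [11, 6, 26, 8, 18, 14, 22]
i stops at index 2 (arr[2]=26 > 11), j stops at index 3 (arr[3]=8 <= 11): swap arr[2] and arr[3], array becomes [11, 6, 8, 26, 18, 14, 22]
i ends at 3, j ends at 2: the pointers have crossed (j < i), so scanning stops.

Swap pivot arr[0] with arr[2] to place pivot at position 2: [8, 6, 11, 26, 18, 14, 22]
Pivot position: 2

After partitioning with pivot 11, the array becomes [8, 6, 11, 26, 18, 14, 22]. The pivot is placed at index 2. All elements to the left of the pivot are <= 11, and all elements to the right are > 11.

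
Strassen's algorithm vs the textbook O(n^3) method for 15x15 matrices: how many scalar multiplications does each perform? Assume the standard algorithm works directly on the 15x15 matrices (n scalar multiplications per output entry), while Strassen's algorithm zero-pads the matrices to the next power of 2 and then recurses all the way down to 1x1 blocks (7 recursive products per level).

Matrix multiplication for 15x15 matrices:

Strassen's algorithm requires power-of-2 dimensions. Pad 15x15 to 16x16 (next power of 2).

Standard algorithm: 15^3 = 3375 multiplications
Strassen's algorithm: 7^(log2(16)) = 7^4 = 2401 multiplications
Savings: 3375 - 2401 = 974 multiplications

Standard: 3375 multiplications (15^3). Strassen: 2401 multiplications (7^4, after padding to 16x16). Strassen reduces 8 recursive multiplications to 7 at each level.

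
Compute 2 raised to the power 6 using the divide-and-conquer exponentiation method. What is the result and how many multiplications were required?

Computing 2^6 by squaring (build up from 2^1; each line after the first costs one multiplication):

2^1 = 2
2^2 = (2^1)^2 = 2^2 = 4
2^3 = 2 * 2^2 = 2 * 4 = 8
2^6 = (2^3)^2 = 8^2 = 64

Result: 64
Multiplications needed: 3 (3 lines after 2^1)

2^6 = 64. Using exponentiation by squaring, this requires 3 multiplications. The key idea: if the exponent is even, square the half-power; if odd, multiply by the base once.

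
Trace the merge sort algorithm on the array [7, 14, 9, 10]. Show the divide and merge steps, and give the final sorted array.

Merge sort trace:

Split: [7, 14, 9, 10] -> [7, 14] and [9, 10]
  Split: [7, 14] -> [7] and [14]
  Merge: [7] + [14] -> [7, 14]
  Split: [9, 10] -> [9] and [10]
  Merge: [9] + [10] -> [9, 10]
Merge: [7, 14] + [9, 10] -> [7, 9, 10, 14]

Final sorted array: [7, 9, 10, 14]

The merge sort proceeds by recursively splitting the array and merging sorted halves.
After all merges, the sorted array is [7, 9, 10, 14].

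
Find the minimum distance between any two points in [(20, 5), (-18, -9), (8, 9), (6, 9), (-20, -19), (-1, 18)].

Computing all pairwise distances among 6 points:

d((20, 5), (-18, -9)) = 40.4969
d((20, 5), (8, 9)) = 12.6491
d((20, 5), (6, 9)) = 14.5602
d((20, 5), (-20, -19)) = 46.6476
d((20, 5), (-1, 18)) = 24.6982
d((-18, -9), (8, 9)) = 31.6228
d((-18, -9), (6, 9)) = 30.0
d((-18, -9), (-20, -19)) = 10.198
d((-18, -9), (-1, 18)) = 31.9061
d((8, 9), (6, 9)) = 2.0 <-- minimum
d((8, 9), (-20, -19)) = 39.598
d((8, 9), (-1, 18)) = 12.7279
d((6, 9), (-20, -19)) = 38.2099
d((6, 9), (-1, 18)) = 11.4018
d((-20, -19), (-1, 18)) = 41.5933

Closest pair: (8, 9) and (6, 9) with distance 2.0

The closest pair is (8, 9) and (6, 9) with Euclidean distance 2.0. For 6 points, brute-force pairwise comparison is shown above. For large n, the divide-and-conquer algorithm (sort by x, recurse on halves, check the dividing strip) achieves O(n log n).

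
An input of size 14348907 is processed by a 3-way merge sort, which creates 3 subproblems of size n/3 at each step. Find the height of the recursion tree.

For divide and conquer with division factor 3:

Problem sizes at each level:
Level 0: 14348907
Level 1: 4782969
Level 2: 1594323
Level 3: 531441
Level 4: 177147
Level 5: 59049
Level 6: 19683
Level 7: 6561
Level 8: 2187
Level 9: 729
Level 10: 243
Level 11: 81
Level 12: 27
Level 13: 9
Level 14: 3
Level 15: 1

The root is level 0 and the size-1 base case is level 15 (the tree spans levels 0 through 15, i.e. 16 levels counting the root), so the depth is the number of divisions: log_3(14348907) = 15

The recursion tree depth is log_3(14348907) = 15. At each level, the problem size is divided by 3, so it takes 15 divisions to reduce to a base case of size 1. The algorithm makes 3 recursive calls at each level.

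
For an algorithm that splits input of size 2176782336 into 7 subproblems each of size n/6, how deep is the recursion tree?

For divide and conquer with division factor 6:

Problem sizes at each level:
Level 0: 2176782336
Level 1: 362797056
Level 2: 60466176
Level 3: 10077696
Level 4: 1679616
Level 5: 279936
Level 6: 46656
Level 7: 7776
Level 8: 1296
Level 9: 216
Level 10: 36
Level 11: 6
Level 12: 1

The root is level 0 and the size-1 base case is level 12 (the tree spans levels 0 through 12, i.e. 13 levels counting the root), so the depth is the number of divisions: log_6(2176782336) = 12

The recursion tree depth is log_6(2176782336) = 12. At each level, the problem size is divided by 6, so it takes 12 divisions to reduce to a base case of size 1. The algorithm makes 7 recursive calls at each level.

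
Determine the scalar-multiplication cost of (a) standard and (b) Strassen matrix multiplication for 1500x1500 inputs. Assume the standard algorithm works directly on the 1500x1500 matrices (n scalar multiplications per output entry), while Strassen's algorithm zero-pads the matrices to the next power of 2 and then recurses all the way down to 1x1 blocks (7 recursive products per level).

Matrix multiplication for 1500x1500 matrices:

Strassen's algorithm requires power-of-2 dimensions. Pad 1500x1500 to 2048x2048 (next power of 2).

Standard algorithm: 1500^3 = 3375000000 multiplications
Strassen's algorithm: 7^(log2(2048)) = 7^11 = 1977326743 multiplications
Savings: 3375000000 - 1977326743 = 1397673257 multiplications

Standard: 3375000000 multiplications (1500^3). Strassen: 1977326743 multiplications (7^11, after padding to 2048x2048). Strassen reduces 8 recursive multiplications to 7 at each level.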